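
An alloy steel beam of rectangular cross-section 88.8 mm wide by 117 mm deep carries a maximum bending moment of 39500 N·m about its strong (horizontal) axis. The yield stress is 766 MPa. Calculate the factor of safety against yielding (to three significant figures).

Section modulus S = bh²/6 = 88.8×117²/6 = 202600 mm³.
σ = M/S = 3.9500×10^7/202600 = 195.0 MPa.
n = 766/195.0 = 3.929.

n = 3.93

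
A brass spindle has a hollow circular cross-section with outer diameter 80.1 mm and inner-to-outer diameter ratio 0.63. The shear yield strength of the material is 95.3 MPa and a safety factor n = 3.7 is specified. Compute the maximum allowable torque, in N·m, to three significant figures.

T_allow = 2190 N·m

τ_allow = 95.3/3.7 = 25.76 MPa.
For a hollow shaft T_allow = τ_allow·πd_o³(1−k⁴)/16 with 1−k⁴ = 0.8425, so πd_o³(1−k⁴)/16 = 85010 mm³.
T_allow = 25.76×85010 = 2.190×10^6 N·mm = 2190 N·m.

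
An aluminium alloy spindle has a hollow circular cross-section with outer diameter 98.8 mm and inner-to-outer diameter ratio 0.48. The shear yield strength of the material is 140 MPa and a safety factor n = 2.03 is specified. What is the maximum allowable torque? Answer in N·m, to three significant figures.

T_allow = 12400 N·m

τ_allow = 140/2.03 = 68.97 MPa.
For a hollow shaft T_allow = τ_allow·πd_o³(1−k⁴)/16 with 1−k⁴ = 0.9469, so πd_o³(1−k⁴)/16 = 179300 mm³.
T_allow = 68.97×179300 = 1.237×10^7 N·mm = 12370 N·m.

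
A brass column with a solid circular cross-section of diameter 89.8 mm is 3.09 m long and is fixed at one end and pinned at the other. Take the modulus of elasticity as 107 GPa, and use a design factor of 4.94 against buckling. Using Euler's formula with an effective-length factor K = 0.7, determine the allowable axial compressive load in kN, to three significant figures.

P_allow = 146 kN

I = πd⁴/64 = π×89.8⁴/64 = 3.192×10^6 mm⁴.
Effective length L_e = KL = 0.7×3.09 m = 2163 mm.
Euler critical load P_cr = π²EI/L_e² = π²×107000×3.192×10^6/2163² = 720500 N.
P_allow = P_cr/n = 720500/4.94 = 145900 N.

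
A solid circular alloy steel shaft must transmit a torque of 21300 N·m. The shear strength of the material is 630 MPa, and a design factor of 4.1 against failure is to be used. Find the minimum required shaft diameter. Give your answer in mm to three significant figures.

Allowable shear stress τ_allow = 630/4.1 = 153.7 MPa.
For a solid shaft τ = 16T/(πd³), so d³ = 16T/(π τ_allow) = 16×2.1300×10^7/(π×153.7) = 706000 mm³.
d = (706000)^(1/3) = 89.04 mm.

d = 89.0 mm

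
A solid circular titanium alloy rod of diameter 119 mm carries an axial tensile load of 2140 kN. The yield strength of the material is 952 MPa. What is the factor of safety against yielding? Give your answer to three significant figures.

A = πd²/4 = 11120 mm².
σ = F/A = 2140000/11120 = 192.4 MPa.
n = 952/192.4 = 4.948.

n = 4.95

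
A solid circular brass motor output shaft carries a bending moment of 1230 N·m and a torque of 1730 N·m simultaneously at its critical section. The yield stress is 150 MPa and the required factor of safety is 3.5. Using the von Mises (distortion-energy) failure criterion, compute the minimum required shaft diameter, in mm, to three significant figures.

d = 77.2 mm

σ_allow = σ_y/n = 150/3.5 = 42.86 MPa.
For a solid shaft σ_b = 32M/(πd³) and τ = 16T/(πd³), so the von Mises stress is σ' = (16/πd³)·√(4M²+3T²).
√(4M²+3T²) = √(4×(1.230×10^6)² + 3×(1.730×10^6)²) = 3.877×10^6 N·mm.
d³ = 16×3.877×10^6/(π×42.86) = 460700 mm³.
d = 77.23 mm.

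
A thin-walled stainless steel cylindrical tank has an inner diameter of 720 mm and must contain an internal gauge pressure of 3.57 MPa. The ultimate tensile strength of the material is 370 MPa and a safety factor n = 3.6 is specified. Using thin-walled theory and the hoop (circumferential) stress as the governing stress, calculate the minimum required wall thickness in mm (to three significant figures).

σ_allow = 370/3.6 = 102.8 MPa.
Hoop stress σ_h = pD/(2t), so t = pD/(2σ_allow) = 3.57×720/(2×102.8) = 12.50 mm.

t = 12.5 mm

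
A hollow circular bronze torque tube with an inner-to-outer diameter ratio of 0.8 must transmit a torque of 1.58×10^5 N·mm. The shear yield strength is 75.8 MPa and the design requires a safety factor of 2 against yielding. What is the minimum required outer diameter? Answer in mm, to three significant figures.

τ_allow = 75.8/2 = 37.90 MPa.
For a hollow shaft τ = 16T/[πd_o³(1−k⁴)] with k = 0.8, so 1−k⁴ = 0.5904.
d_o³ = 16T/[π τ_allow (1−k⁴)] = 16×158000/(π×37.90×0.5904) = 35960 mm³.
d_o = 33.01 mm.

d_o = 33.0 mm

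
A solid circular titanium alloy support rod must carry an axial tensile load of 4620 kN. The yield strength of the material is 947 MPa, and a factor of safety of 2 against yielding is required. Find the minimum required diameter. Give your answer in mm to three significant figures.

Allowable stress σ_allow = 947/2 = 473.5 MPa.
Required area A = F/σ_allow = 4620000/473.5 = 9757 mm².
A = πd²/4 → d = √(4A/π) = 111.5 mm.

d = 111 mm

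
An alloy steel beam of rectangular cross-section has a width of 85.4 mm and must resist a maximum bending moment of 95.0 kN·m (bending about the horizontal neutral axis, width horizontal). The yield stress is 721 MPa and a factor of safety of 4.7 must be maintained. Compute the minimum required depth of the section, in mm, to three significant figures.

h = 209 mm

σ_allow = 721/4.7 = 153.4 MPa.
For a rectangular section σ = 6M/(bh²), so h² = 6M/(b σ_allow) = 6×9.5000×10^7/(85.4×153.4) = 43510 mm².
h = 208.6 mm.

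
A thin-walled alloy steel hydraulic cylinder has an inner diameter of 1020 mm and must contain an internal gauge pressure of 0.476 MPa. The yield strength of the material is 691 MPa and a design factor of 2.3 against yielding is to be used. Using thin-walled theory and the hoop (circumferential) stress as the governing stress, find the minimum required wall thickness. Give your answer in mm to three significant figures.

t = 0.808 mm

σ_allow = 691/2.3 = 300.4 MPa.
Hoop stress σ_h = pD/(2t), so t = pD/(2σ_allow) = 0.476×1020/(2×300.4) = 0.8080 mm.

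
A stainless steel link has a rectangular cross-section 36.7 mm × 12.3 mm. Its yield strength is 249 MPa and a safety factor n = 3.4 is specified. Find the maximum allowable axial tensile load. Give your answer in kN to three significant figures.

σ_allow = 249/3.4 = 73.24 MPa.
A = 36.7×12.3 = 451.4 mm².
F_allow = σ_allow × A = 73.24×451.4 = 33060 N.

F_allow = 33.1 kN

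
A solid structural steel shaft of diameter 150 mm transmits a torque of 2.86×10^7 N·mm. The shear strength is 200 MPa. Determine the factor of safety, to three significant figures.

τ = 16T/(πd³) = 16×2.8600×10^7/(π×150³) = 43.16 MPa.
n = τ_limit/τ = 200/43.16 = 4.634.

n = 4.63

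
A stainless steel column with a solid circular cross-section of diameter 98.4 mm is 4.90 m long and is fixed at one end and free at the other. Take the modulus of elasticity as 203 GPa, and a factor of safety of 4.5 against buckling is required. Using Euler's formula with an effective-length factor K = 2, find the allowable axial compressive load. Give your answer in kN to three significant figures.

P_allow = 21.3 kN

I = πd⁴/64 = π×98.4⁴/64 = 4.602×10^6 mm⁴.
Effective length L_e = KL = 2×4.90 m = 9800 mm.
Euler critical load P_cr = π²EI/L_e² = π²×203000×4.602×10^6/9800² = 96010 N.
P_allow = P_cr/n = 96010/4.5 = 21330 N.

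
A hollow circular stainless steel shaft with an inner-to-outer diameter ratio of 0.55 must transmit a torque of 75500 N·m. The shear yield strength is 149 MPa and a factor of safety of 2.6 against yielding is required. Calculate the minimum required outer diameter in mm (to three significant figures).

d_o = 195 mm

τ_allow = 149/2.6 = 57.31 MPa.
For a hollow shaft τ = 16T/[πd_o³(1−k⁴)] with k = 0.55, so 1−k⁴ = 0.9085.
d_o³ = 16T/[π τ_allow (1−k⁴)] = 16×7.5500×10^7/(π×57.31×0.9085) = 7.386×10^6 mm³.
d_o = 194.7 mm.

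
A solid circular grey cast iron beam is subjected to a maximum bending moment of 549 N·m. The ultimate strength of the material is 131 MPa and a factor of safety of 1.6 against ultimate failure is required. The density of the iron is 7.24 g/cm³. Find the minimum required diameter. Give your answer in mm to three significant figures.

σ_allow = 131/1.6 = 81.88 MPa.
For a solid circular section σ = 32M/(πd³), so d³ = 32M/(π σ_allow) = 32×549000/(π×81.88) = 68300 mm³.
d = 40.88 mm.

d = 40.9 mm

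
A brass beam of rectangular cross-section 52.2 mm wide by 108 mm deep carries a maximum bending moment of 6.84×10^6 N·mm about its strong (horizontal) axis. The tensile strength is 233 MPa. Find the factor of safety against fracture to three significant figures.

Section modulus S = bh²/6 = 52.2×108²/6 = 101500 mm³.
σ = M/S = 6840000/101500 = 67.40 MPa.
n = 233/67.40 = 3.457.

n = 3.46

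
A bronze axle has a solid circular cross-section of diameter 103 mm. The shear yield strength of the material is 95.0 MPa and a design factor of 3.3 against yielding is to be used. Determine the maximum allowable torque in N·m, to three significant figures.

τ_allow = 95.0/3.3 = 28.79 MPa.
For a solid shaft T_allow = τ_allow·πd³/16; πd³/16 = π×103³/16 = 214600 mm³.
T_allow = 28.79×214600 = 6.177×10^6 N·mm = 6177 N·m.

T_allow = 6180 N·m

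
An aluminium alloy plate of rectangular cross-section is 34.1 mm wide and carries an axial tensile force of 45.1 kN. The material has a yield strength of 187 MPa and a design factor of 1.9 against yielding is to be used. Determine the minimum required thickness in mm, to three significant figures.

t = 13.4 mm

σ_allow = 187/1.9 = 98.42 MPa.
Required area A = F/σ_allow = 45100/98.42 = 458.2 mm².
t = A/w = 458.2/34.1 = 13.44 mm.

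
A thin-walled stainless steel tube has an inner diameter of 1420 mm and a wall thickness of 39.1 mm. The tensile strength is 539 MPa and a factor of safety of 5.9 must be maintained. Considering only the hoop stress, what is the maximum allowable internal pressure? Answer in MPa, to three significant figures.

p_allow = 5.03 MPa

σ_allow = 539/5.9 = 91.36 MPa.
σ_h = pD/(2t) → p_allow = 2σ_allow t/D = 2×91.36×39.1/1420 = 5.031 MPa.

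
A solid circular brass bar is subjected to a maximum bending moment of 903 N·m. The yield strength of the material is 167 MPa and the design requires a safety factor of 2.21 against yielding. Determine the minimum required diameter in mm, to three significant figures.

σ_allow = 167/2.21 = 75.57 MPa.
For a solid circular section σ = 32M/(πd³), so d³ = 32M/(π σ_allow) = 32×903000/(π×75.57) = 121700 mm³.
d = 49.56 mm.

d = 49.6 mm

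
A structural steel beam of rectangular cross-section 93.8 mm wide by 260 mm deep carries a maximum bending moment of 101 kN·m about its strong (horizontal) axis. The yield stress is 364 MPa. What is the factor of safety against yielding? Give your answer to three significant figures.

Section modulus S = bh²/6 = 93.8×260²/6 = 1.057×10^6 mm³.
σ = M/S = 1.0100×10^8/1.057×10^6 = 95.57 MPa.
n = 364/95.57 = 3.809.

n = 3.81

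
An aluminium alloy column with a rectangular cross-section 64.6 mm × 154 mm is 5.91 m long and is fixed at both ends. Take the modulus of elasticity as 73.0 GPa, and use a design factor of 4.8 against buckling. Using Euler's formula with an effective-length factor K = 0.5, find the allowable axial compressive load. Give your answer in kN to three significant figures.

Buckling occurs about the weak axis: I_min = h·b³/12 = 154×64.6³/12 = 3.460×10^6 mm⁴ (b = 64.6 mm is the smaller dimension).
Effective length L_e = KL = 0.5×5.91 m = 2955 mm.
Euler critical load P_cr = π²EI/L_e² = π²×73000×3.460×10^6/2955² = 285500 N.
P_allow = P_cr/n = 285500/4.8 = 59470 N.

P_allow = 59.5 kN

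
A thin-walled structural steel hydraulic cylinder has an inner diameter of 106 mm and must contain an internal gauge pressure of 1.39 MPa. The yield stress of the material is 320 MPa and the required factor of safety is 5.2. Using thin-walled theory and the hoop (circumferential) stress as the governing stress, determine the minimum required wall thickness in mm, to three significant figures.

σ_allow = 320/5.2 = 61.54 MPa.
Hoop stress σ_h = pD/(2t), so t = pD/(2σ_allow) = 1.39×106/(2×61.54) = 1.197 mm.

t = 1.20 mm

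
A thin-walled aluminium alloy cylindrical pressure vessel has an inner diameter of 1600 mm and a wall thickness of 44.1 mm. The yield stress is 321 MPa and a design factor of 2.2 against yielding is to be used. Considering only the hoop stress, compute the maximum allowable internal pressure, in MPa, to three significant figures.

σ_allow = 321/2.2 = 145.9 MPa.
σ_h = pD/(2t) → p_allow = 2σ_allow t/D = 2×145.9×44.1/1600 = 8.043 MPa.

p_allow = 8.04 MPa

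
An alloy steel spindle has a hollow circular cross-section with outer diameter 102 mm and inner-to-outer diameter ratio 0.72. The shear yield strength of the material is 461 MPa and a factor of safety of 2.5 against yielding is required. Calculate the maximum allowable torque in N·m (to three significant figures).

τ_allow = 461/2.5 = 184.4 MPa.
For a hollow shaft T_allow = τ_allow·πd_o³(1−k⁴)/16 with 1−k⁴ = 0.7313, so πd_o³(1−k⁴)/16 = 152400 mm³.
T_allow = 184.4×152400 = 2.810×10^7 N·mm = 28100 N·m.

T_allow = 28100 N·m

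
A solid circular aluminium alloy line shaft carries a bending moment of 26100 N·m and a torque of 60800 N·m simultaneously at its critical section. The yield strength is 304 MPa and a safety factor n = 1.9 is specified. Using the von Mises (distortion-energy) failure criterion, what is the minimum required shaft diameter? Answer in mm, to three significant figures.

σ_allow = σ_y/n = 304/1.9 = 160.0 MPa.
For a solid shaft σ_b = 32M/(πd³) and τ = 16T/(πd³), so the von Mises stress is σ' = (16/πd³)·√(4M²+3T²).
√(4M²+3T²) = √(4×(2.610×10^7)² + 3×(6.080×10^7)²) = 1.175×10^8 N·mm.
d³ = 16×1.175×10^8/(π×160.0) = 3.741×10^6 mm³.
d = 155.2 mm.

d = 155 mm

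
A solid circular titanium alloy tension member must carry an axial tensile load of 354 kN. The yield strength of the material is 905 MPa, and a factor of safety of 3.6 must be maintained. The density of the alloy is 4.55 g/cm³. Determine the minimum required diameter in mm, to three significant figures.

Allowable stress σ_allow = 905/3.6 = 251.4 MPa.
Required area A = F/σ_allow = 354000/251.4 = 1408 mm².
A = πd²/4 → d = √(4A/π) = 42.34 mm.

d = 42.3 mm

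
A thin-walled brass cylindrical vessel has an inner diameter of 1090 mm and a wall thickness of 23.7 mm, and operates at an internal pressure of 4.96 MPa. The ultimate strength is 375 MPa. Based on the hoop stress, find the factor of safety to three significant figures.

σ_h = pD/(2t) = 4.96×1090/(2×23.7) = 114.1 MPa.
n = 375/114.1 = 3.288.

n = 3.29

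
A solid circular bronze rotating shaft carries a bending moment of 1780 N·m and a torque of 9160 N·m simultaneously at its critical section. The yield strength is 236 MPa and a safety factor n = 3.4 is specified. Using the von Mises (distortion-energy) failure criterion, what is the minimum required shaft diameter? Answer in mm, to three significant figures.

d = 106 mm

σ_allow = σ_y/n = 236/3.4 = 69.41 MPa.
For a solid shaft σ_b = 32M/(πd³) and τ = 16T/(πd³), so the von Mises stress is σ' = (16/πd³)·√(4M²+3T²).
√(4M²+3T²) = √(4×(1.780×10^6)² + 3×(9.160×10^6)²) = 1.626×10^7 N·mm.
d³ = 16×1.626×10^7/(π×69.41) = 1.193×10^6 mm³.
d = 106.1 mm.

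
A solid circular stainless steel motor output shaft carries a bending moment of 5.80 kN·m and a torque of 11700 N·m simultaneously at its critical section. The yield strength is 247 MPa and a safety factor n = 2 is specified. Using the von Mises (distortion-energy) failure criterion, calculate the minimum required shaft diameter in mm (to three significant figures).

d = 98.7 mm

σ_allow = σ_y/n = 247/2 = 123.5 MPa.
For a solid shaft σ_b = 32M/(πd³) and τ = 16T/(πd³), so the von Mises stress is σ' = (16/πd³)·√(4M²+3T²).
√(4M²+3T²) = √(4×(5.800×10^6)² + 3×(1.170×10^7)²) = 2.335×10^7 N·mm.
d³ = 16×2.335×10^7/(π×123.5) = 962900 mm³.
d = 98.75 mm.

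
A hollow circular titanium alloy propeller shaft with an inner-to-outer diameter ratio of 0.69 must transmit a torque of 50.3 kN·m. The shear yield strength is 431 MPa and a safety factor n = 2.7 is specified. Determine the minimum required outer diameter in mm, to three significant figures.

d_o = 128 mm

τ_allow = 431/2.7 = 159.6 MPa.
For a hollow shaft τ = 16T/[πd_o³(1−k⁴)] with k = 0.69, so 1−k⁴ = 0.7733.
d_o³ = 16T/[π τ_allow (1−k⁴)] = 16×5.0300×10^7/(π×159.6×0.7733) = 2.075×10^6 mm³.
d_o = 127.6 mm.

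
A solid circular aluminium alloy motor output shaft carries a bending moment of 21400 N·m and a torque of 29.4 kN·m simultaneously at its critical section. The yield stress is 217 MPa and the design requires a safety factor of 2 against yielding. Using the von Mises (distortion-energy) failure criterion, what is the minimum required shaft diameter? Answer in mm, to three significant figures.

σ_allow = σ_y/n = 217/2 = 108.5 MPa.
For a solid shaft σ_b = 32M/(πd³) and τ = 16T/(πd³), so the von Mises stress is σ' = (16/πd³)·√(4M²+3T²).
√(4M²+3T²) = √(4×(2.140×10^7)² + 3×(2.940×10^7)²) = 6.652×10^7 N·mm.
d³ = 16×6.652×10^7/(π×108.5) = 3.122×10^6 mm³.
d = 146.2 mm.

d = 146 mm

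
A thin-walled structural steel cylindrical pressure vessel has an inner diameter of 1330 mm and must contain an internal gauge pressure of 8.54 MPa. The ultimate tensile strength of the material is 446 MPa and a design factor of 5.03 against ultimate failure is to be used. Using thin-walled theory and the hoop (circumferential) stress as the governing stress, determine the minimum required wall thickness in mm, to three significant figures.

σ_allow = 446/5.03 = 88.67 MPa.
Hoop stress σ_h = pD/(2t), so t = pD/(2σ_allow) = 8.54×1330/(2×88.67) = 64.05 mm.

t = 64.0 mm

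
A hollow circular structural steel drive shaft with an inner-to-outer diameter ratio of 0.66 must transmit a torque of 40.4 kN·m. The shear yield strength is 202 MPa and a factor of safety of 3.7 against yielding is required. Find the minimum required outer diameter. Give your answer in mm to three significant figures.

τ_allow = 202/3.7 = 54.59 MPa.
For a hollow shaft τ = 16T/[πd_o³(1−k⁴)] with k = 0.66, so 1−k⁴ = 0.8103.
d_o³ = 16T/[π τ_allow (1−k⁴)] = 16×4.0400×10^7/(π×54.59×0.8103) = 4.651×10^6 mm³.
d_o = 166.9 mm.

d_o = 167 mm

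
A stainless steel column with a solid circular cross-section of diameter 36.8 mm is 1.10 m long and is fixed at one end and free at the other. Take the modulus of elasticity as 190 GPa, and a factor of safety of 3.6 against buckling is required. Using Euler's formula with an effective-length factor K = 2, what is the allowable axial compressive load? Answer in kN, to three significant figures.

P_allow = 9.69 kN

I = πd⁴/64 = π×36.8⁴/64 = 90020 mm⁴.
Effective length L_e = KL = 2×1.10 m = 2200 mm.
Euler critical load P_cr = π²EI/L_e² = π²×190000×90020/2200² = 34880 N.
P_allow = P_cr/n = 34880/3.6 = 9689 N.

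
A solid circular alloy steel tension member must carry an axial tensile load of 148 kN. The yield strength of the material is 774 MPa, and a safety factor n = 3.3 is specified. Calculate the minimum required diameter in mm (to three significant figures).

Allowable stress σ_allow = 774/3.3 = 234.5 MPa.
Required area A = F/σ_allow = 148000/234.5 = 631.0 mm².
A = πd²/4 → d = √(4A/π) = 28.34 mm.

d = 28.3 mm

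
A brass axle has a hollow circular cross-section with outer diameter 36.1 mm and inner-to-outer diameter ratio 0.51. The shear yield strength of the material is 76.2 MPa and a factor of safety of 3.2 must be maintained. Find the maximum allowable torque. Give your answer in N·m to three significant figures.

T_allow = 205 N·m

τ_allow = 76.2/3.2 = 23.81 MPa.
For a hollow shaft T_allow = τ_allow·πd_o³(1−k⁴)/16 with 1−k⁴ = 0.9323, so πd_o³(1−k⁴)/16 = 8613 mm³.
T_allow = 23.81×8613 = 205100 N·mm = 205.1 N·m.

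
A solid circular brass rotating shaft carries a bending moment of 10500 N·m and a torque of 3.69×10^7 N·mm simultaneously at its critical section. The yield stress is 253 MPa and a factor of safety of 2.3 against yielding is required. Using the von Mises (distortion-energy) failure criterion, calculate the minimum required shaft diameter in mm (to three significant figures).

σ_allow = σ_y/n = 253/2.3 = 110.0 MPa.
For a solid shaft σ_b = 32M/(πd³) and τ = 16T/(πd³), so the von Mises stress is σ' = (16/πd³)·√(4M²+3T²).
√(4M²+3T²) = √(4×(1.050×10^7)² + 3×(3.690×10^7)²) = 6.727×10^7 N·mm.
d³ = 16×6.727×10^7/(π×110.0) = 3.115×10^6 mm³.
d = 146.0 mm.

d = 146 mm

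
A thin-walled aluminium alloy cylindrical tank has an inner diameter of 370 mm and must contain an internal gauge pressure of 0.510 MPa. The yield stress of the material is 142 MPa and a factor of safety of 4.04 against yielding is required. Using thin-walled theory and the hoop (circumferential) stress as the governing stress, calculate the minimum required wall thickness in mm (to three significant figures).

t = 2.68 mm

σ_allow = 142/4.04 = 35.15 MPa.
Hoop stress σ_h = pD/(2t), so t = pD/(2σ_allow) = 0.510×370/(2×35.15) = 2.684 mm.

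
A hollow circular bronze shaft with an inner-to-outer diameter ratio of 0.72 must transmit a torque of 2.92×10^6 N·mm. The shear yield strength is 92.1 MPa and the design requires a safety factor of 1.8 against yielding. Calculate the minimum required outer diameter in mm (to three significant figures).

d_o = 73.5 mm

τ_allow = 92.1/1.8 = 51.17 MPa.
For a hollow shaft τ = 16T/[πd_o³(1−k⁴)] with k = 0.72, so 1−k⁴ = 0.7313.
d_o³ = 16T/[π τ_allow (1−k⁴)] = 16×2920000/(π×51.17×0.7313) = 397500 mm³.
d_o = 73.52 mm.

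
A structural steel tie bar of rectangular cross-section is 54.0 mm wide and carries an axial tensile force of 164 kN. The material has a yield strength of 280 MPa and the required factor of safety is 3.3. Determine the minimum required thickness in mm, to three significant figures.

t = 35.8 mm

σ_allow = 280/3.3 = 84.85 MPa.
Required area A = F/σ_allow = 164000/84.85 = 1933 mm².
t = A/w = 1933/54.0 = 35.79 mm.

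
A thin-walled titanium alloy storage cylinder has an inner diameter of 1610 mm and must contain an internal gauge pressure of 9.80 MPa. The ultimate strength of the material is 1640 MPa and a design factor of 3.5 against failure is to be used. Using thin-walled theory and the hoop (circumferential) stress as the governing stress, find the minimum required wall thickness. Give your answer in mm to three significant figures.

t = 16.8 mm

σ_allow = 1640/3.5 = 468.6 MPa.
Hoop stress σ_h = pD/(2t), so t = pD/(2σ_allow) = 9.80×1610/(2×468.6) = 16.84 mm.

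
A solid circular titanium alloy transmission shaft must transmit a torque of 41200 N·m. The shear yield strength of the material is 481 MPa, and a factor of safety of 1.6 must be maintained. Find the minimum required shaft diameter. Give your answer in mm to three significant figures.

d = 88.7 mm

Allowable shear stress τ_allow = 481/1.6 = 300.6 MPa.
For a solid shaft τ = 16T/(πd³), so d³ = 16T/(π τ_allow) = 16×4.1200×10^7/(π×300.6) = 698000 mm³.
d = (698000)^(1/3) = 88.70 mm.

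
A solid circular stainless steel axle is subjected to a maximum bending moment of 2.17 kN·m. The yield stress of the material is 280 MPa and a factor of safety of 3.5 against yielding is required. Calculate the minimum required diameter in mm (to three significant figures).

σ_allow = 280/3.5 = 80.00 MPa.
For a solid circular section σ = 32M/(πd³), so d³ = 32M/(π σ_allow) = 32×2170000/(π×80.00) = 276300 mm³.
d = 65.13 mm.

d = 65.1 mm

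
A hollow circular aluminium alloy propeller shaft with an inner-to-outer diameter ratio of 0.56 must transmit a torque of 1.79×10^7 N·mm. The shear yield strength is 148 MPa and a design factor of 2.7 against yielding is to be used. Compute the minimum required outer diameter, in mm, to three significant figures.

d_o = 123 mm

τ_allow = 148/2.7 = 54.81 MPa.
For a hollow shaft τ = 16T/[πd_o³(1−k⁴)] with k = 0.56, so 1−k⁴ = 0.9017.
d_o³ = 16T/[π τ_allow (1−k⁴)] = 16×1.7900×10^7/(π×54.81×0.9017) = 1.845×10^6 mm³.
d_o = 122.6 mm.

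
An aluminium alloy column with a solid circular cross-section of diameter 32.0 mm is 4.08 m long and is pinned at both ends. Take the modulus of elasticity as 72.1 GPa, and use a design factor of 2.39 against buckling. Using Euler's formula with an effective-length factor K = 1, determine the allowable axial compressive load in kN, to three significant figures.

P_allow = 0.921 kN

I = πd⁴/64 = π×32.0⁴/64 = 51470 mm⁴.
Effective length L_e = KL = 1×4.08 m = 4080 mm.
Euler critical load P_cr = π²EI/L_e² = π²×72100×51470/4080² = 2200 N.
P_allow = P_cr/n = 2200/2.39 = 920.6 N.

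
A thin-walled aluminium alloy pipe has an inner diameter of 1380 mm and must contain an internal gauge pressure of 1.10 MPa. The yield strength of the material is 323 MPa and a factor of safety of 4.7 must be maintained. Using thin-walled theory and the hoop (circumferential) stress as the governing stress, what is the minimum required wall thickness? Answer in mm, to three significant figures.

t = 11.0 mm

σ_allow = 323/4.7 = 68.72 MPa.
Hoop stress σ_h = pD/(2t), so t = pD/(2σ_allow) = 1.10×1380/(2×68.72) = 11.04 mm.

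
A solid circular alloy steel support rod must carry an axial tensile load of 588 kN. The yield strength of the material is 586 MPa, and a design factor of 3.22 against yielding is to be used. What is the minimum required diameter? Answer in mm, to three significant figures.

Allowable stress σ_allow = 586/3.22 = 182.0 MPa.
Required area A = F/σ_allow = 588000/182.0 = 3231 mm².
A = πd²/4 → d = √(4A/π) = 64.14 mm.

d = 64.1 mm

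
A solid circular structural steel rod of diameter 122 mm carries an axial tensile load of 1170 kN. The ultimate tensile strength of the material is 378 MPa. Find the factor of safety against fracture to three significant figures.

A = πd²/4 = 11690 mm².
σ = F/A = 1170000/11690 = 100.1 MPa.
n = 378/100.1 = 3.777.

n = 3.78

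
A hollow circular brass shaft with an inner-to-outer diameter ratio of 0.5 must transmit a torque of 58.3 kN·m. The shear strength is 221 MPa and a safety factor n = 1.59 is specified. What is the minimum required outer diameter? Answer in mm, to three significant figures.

d_o = 132 mm

τ_allow = 221/1.59 = 139.0 MPa.
For a hollow shaft τ = 16T/[πd_o³(1−k⁴)] with k = 0.5, so 1−k⁴ = 0.9375.
d_o³ = 16T/[π τ_allow (1−k⁴)] = 16×5.8300×10^7/(π×139.0×0.9375) = 2.279×10^6 mm³.
d_o = 131.6 mm.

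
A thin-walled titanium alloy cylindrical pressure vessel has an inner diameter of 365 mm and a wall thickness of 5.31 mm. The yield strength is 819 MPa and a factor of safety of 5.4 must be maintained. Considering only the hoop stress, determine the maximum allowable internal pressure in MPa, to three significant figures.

σ_allow = 819/5.4 = 151.7 MPa.
σ_h = pD/(2t) → p_allow = 2σ_allow t/D = 2×151.7×5.31/365 = 4.413 MPa.

p_allow = 4.41 MPa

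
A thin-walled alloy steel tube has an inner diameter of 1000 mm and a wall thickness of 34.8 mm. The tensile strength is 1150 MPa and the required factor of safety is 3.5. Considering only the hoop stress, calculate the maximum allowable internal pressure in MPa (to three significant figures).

σ_allow = 1150/3.5 = 328.6 MPa.
σ_h = pD/(2t) → p_allow = 2σ_allow t/D = 2×328.6×34.8/1000 = 22.87 MPa.

p_allow = 22.9 MPa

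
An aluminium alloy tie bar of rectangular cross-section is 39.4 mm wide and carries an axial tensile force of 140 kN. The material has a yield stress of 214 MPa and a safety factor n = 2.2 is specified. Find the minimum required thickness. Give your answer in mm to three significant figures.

σ_allow = 214/2.2 = 97.27 MPa.
Required area A = F/σ_allow = 140000/97.27 = 1439 mm².
t = A/w = 1439/39.4 = 36.53 mm.

t = 36.5 mm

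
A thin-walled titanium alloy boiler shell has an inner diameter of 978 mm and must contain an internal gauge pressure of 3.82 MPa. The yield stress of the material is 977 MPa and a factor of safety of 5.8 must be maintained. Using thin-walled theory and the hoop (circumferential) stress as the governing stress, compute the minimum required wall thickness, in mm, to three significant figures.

σ_allow = 977/5.8 = 168.4 MPa.
Hoop stress σ_h = pD/(2t), so t = pD/(2σ_allow) = 3.82×978/(2×168.4) = 11.09 mm.

t = 11.1 mm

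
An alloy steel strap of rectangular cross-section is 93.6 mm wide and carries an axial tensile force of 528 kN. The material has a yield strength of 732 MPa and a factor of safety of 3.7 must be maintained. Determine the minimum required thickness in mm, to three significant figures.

σ_allow = 732/3.7 = 197.8 MPa.
Required area A = F/σ_allow = 528000/197.8 = 2669 mm².
t = A/w = 2669/93.6 = 28.51 mm.

t = 28.5 mm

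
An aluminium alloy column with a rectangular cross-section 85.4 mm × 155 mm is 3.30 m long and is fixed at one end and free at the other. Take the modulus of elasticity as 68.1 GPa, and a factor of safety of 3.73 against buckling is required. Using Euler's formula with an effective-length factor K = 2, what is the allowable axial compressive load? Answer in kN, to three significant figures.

P_allow = 33.3 kN

Buckling occurs about the weak axis: I_min = h·b³/12 = 155×85.4³/12 = 8.045×10^6 mm⁴ (b = 85.4 mm is the smaller dimension).
Effective length L_e = KL = 2×3.30 m = 6600 mm.
Euler critical load P_cr = π²EI/L_e² = π²×68100×8.045×10^6/6600² = 124100 N.
P_allow = P_cr/n = 124100/3.73 = 33280 N.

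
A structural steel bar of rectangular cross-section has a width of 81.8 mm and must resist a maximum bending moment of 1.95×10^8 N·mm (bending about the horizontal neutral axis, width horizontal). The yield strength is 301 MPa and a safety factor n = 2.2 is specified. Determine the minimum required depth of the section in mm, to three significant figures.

h = 323 mm

σ_allow = 301/2.2 = 136.8 MPa.
For a rectangular section σ = 6M/(bh²), so h² = 6M/(b σ_allow) = 6×1.9500×10^8/(81.8×136.8) = 104500 mm².
h = 323.3 mm.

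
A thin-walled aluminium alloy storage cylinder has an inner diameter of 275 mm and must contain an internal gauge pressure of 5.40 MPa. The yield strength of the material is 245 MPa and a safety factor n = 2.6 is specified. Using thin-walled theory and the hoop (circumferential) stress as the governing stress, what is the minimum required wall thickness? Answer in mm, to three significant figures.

t = 7.88 mm

σ_allow = 245/2.6 = 94.23 MPa.
Hoop stress σ_h = pD/(2t), so t = pD/(2σ_allow) = 5.40×275/(2×94.23) = 7.880 mm.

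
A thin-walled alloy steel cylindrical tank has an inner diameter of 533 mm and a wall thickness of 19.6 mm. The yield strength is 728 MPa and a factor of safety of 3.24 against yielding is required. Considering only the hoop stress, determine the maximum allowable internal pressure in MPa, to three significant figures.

σ_allow = 728/3.24 = 224.7 MPa.
σ_h = pD/(2t) → p_allow = 2σ_allow t/D = 2×224.7×19.6/533 = 16.53 MPa.

p_allow = 16.5 MPa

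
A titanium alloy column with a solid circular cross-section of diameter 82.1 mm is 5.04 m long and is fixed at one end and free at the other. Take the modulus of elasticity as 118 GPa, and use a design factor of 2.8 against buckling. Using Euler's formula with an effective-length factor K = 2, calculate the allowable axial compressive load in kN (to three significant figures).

I = πd⁴/64 = π×82.1⁴/64 = 2.230×10^6 mm⁴.
Effective length L_e = KL = 2×5.04 m = 10080 mm.
Euler critical load P_cr = π²EI/L_e² = π²×118000×2.230×10^6/10080² = 25560 N.
P_allow = P_cr/n = 25560/2.8 = 9129 N.

P_allow = 9.13 kN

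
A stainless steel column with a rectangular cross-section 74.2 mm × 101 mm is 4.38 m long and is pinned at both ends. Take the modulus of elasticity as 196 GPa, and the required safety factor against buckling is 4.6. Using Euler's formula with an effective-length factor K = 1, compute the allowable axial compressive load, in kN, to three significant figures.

P_allow = 75.4 kN

Buckling occurs about the weak axis: I_min = h·b³/12 = 101×74.2³/12 = 3.438×10^6 mm⁴ (b = 74.2 mm is the smaller dimension).
Effective length L_e = KL = 1×4.38 m = 4380 mm.
Euler critical load P_cr = π²EI/L_e² = π²×196000×3.438×10^6/4380² = 346700 N.
P_allow = P_cr/n = 346700/4.6 = 75370 N.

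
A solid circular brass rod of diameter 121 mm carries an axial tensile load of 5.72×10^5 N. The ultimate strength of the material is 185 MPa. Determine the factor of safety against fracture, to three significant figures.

A = πd²/4 = 11500 mm².
σ = F/A = 572000/11500 = 49.74 MPa.
n = 185/49.74 = 3.719.

n = 3.72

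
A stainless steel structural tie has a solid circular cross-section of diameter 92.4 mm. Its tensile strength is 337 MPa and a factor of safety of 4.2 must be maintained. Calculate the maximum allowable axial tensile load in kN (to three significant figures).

σ_allow = 337/4.2 = 80.24 MPa.
A = πd²/4 = π×92.4²/4 = 6706 mm².
F_allow = σ_allow × A = 80.24×6706 = 538000 N.

F_allow = 538 kN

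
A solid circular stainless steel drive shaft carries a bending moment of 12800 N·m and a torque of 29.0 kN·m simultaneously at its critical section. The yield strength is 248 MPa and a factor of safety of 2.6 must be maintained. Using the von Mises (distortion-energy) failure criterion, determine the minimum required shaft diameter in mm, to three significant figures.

d = 144 mm

σ_allow = σ_y/n = 248/2.6 = 95.38 MPa.
For a solid shaft σ_b = 32M/(πd³) and τ = 16T/(πd³), so the von Mises stress is σ' = (16/πd³)·√(4M²+3T²).
√(4M²+3T²) = √(4×(1.280×10^7)² + 3×(2.900×10^7)²) = 5.638×10^7 N·mm.
d³ = 16×5.638×10^7/(π×95.38) = 3.010×10^6 mm³.
d = 144.4 mm.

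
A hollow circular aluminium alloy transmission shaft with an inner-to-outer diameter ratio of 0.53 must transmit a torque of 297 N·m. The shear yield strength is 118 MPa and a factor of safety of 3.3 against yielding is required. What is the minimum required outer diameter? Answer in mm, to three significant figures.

τ_allow = 118/3.3 = 35.76 MPa.
For a hollow shaft τ = 16T/[πd_o³(1−k⁴)] with k = 0.53, so 1−k⁴ = 0.9211.
d_o³ = 16T/[π τ_allow (1−k⁴)] = 16×297000/(π×35.76×0.9211) = 45930 mm³.
d_o = 35.81 mm.

d_o = 35.8 mm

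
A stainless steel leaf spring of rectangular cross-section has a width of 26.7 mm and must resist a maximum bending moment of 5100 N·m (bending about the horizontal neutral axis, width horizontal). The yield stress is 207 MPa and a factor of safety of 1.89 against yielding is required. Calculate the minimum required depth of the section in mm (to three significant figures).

h = 102 mm

σ_allow = 207/1.89 = 109.5 MPa.
For a rectangular section σ = 6M/(bh²), so h² = 6M/(b σ_allow) = 6×5100000/(26.7×109.5) = 10460 mm².
h = 102.3 mm.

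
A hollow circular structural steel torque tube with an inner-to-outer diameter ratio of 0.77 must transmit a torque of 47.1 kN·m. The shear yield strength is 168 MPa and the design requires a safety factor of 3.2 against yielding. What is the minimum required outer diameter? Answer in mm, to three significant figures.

d_o = 192 mm

τ_allow = 168/3.2 = 52.50 MPa.
For a hollow shaft τ = 16T/[πd_o³(1−k⁴)] with k = 0.77, so 1−k⁴ = 0.6485.
d_o³ = 16T/[π τ_allow (1−k⁴)] = 16×4.7100×10^7/(π×52.50×0.6485) = 7.046×10^6 mm³.
d_o = 191.7 mm.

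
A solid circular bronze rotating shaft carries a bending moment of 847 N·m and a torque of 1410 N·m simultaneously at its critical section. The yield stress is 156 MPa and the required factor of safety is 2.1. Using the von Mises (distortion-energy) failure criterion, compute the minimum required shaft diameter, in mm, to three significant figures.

d = 58.8 mm

σ_allow = σ_y/n = 156/2.1 = 74.29 MPa.
For a solid shaft σ_b = 32M/(πd³) and τ = 16T/(πd³), so the von Mises stress is σ' = (16/πd³)·√(4M²+3T²).
√(4M²+3T²) = √(4×(847000)² + 3×(1.410×10^6)²) = 2.972×10^6 N·mm.
d³ = 16×2.972×10^6/(π×74.29) = 203800 mm³.
d = 58.85 mm.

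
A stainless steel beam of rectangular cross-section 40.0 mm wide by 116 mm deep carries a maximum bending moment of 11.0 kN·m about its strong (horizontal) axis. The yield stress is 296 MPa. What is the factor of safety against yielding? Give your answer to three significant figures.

n = 2.41

Section modulus S = bh²/6 = 40.0×116²/6 = 89710 mm³.
σ = M/S = 1.1000×10^7/89710 = 122.6 MPa.
n = 296/122.6 = 2.414.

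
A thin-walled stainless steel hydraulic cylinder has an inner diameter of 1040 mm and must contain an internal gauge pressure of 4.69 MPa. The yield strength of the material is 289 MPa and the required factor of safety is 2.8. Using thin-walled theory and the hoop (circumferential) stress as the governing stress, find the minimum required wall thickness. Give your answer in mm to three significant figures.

σ_allow = 289/2.8 = 103.2 MPa.
Hoop stress σ_h = pD/(2t), so t = pD/(2σ_allow) = 4.69×1040/(2×103.2) = 23.63 mm.

t = 23.6 mm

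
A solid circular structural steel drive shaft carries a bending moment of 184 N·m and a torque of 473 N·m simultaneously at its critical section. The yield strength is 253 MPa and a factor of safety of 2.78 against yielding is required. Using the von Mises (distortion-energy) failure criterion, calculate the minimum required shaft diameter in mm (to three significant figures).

σ_allow = σ_y/n = 253/2.78 = 91.01 MPa.
For a solid shaft σ_b = 32M/(πd³) and τ = 16T/(πd³), so the von Mises stress is σ' = (16/πd³)·√(4M²+3T²).
√(4M²+3T²) = √(4×(184000)² + 3×(473000)²) = 898100 N·mm.
d³ = 16×898100/(π×91.01) = 50260 mm³.
d = 36.90 mm.

d = 36.9 mm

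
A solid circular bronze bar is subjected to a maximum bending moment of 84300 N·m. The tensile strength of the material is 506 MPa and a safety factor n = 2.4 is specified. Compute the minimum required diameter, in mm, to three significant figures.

d = 160 mm

σ_allow = 506/2.4 = 210.8 MPa.
For a solid circular section σ = 32M/(πd³), so d³ = 32M/(π σ_allow) = 32×8.4300×10^7/(π×210.8) = 4.073×10^6 mm³.
d = 159.7 mm.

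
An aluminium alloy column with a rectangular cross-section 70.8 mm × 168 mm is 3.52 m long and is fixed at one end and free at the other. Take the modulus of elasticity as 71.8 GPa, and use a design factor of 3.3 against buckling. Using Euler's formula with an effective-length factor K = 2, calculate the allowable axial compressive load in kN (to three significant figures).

P_allow = 21.5 kN

Buckling occurs about the weak axis: I_min = h·b³/12 = 168×70.8³/12 = 4.969×10^6 mm⁴ (b = 70.8 mm is the smaller dimension).
Effective length L_e = KL = 2×3.52 m = 7040 mm.
Euler critical load P_cr = π²EI/L_e² = π²×71800×4.969×10^6/7040² = 71040 N.
P_allow = P_cr/n = 71040/3.3 = 21530 N.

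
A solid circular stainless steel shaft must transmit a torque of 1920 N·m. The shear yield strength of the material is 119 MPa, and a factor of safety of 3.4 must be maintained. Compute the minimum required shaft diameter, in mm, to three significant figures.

d = 65.4 mm

Allowable shear stress τ_allow = 119/3.4 = 35.00 MPa.
For a solid shaft τ = 16T/(πd³), so d³ = 16T/(π τ_allow) = 16×1920000/(π×35.00) = 279400 mm³.
d = (279400)^(1/3) = 65.37 mm.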